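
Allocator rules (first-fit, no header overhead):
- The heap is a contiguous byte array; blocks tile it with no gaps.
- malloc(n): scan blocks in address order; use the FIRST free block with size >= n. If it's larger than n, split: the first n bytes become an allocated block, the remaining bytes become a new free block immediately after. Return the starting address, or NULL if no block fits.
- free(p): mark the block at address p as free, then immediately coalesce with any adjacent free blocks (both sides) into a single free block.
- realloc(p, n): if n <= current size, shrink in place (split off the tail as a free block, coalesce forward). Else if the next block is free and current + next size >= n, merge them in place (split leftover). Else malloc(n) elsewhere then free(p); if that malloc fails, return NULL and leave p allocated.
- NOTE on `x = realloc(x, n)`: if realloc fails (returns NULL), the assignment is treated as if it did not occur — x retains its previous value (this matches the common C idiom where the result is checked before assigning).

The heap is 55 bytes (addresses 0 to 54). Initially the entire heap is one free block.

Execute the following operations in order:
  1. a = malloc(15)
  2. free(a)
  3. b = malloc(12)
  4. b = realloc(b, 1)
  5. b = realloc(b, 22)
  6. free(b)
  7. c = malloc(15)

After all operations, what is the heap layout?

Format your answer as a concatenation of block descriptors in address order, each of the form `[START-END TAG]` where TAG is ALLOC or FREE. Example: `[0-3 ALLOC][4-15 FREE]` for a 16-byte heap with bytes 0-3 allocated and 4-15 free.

Answer: [0-14 ALLOC][15-54 FREE]

Derivation:
Op 1: a = malloc(15) -> a = 0; heap: [0-14 ALLOC][15-54 FREE]
Op 2: free(a) -> (freed a); heap: [0-54 FREE]
Op 3: b = malloc(12) -> b = 0; heap: [0-11 ALLOC][12-54 FREE]
Op 4: b = realloc(b, 1) -> b = 0; heap: [0-0 ALLOC][1-54 FREE]
Op 5: b = realloc(b, 22) -> b = 0; heap: [0-21 ALLOC][22-54 FREE]
Op 6: free(b) -> (freed b); heap: [0-54 FREE]
Op 7: c = malloc(15) -> c = 0; heap: [0-14 ALLOC][15-54 FREE]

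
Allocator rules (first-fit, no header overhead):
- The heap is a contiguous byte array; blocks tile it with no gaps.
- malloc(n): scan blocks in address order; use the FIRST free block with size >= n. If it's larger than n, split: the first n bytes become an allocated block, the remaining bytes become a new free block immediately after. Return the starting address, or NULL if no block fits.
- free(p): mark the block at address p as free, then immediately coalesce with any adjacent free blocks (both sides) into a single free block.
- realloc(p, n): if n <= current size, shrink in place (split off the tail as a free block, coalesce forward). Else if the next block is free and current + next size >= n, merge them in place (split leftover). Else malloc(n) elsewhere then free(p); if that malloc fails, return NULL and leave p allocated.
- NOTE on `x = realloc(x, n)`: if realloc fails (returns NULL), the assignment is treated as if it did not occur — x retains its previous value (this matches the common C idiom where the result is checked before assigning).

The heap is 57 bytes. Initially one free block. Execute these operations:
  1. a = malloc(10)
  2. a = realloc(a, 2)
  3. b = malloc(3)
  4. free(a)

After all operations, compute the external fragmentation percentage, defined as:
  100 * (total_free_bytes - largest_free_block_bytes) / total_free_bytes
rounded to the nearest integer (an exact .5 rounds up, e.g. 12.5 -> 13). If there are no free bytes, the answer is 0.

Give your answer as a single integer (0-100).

Answer: 4

Derivation:
Op 1: a = malloc(10) -> a = 0; heap: [0-9 ALLOC][10-56 FREE]
Op 2: a = realloc(a, 2) -> a = 0; heap: [0-1 ALLOC][2-56 FREE]
Op 3: b = malloc(3) -> b = 2; heap: [0-1 ALLOC][2-4 ALLOC][5-56 FREE]
Op 4: free(a) -> (freed a); heap: [0-1 FREE][2-4 ALLOC][5-56 FREE]
Free blocks: [2 52] total_free=54 largest=52 -> 100*(54-52)/54 = 200/54 ≈ 3.704 -> rounds to 4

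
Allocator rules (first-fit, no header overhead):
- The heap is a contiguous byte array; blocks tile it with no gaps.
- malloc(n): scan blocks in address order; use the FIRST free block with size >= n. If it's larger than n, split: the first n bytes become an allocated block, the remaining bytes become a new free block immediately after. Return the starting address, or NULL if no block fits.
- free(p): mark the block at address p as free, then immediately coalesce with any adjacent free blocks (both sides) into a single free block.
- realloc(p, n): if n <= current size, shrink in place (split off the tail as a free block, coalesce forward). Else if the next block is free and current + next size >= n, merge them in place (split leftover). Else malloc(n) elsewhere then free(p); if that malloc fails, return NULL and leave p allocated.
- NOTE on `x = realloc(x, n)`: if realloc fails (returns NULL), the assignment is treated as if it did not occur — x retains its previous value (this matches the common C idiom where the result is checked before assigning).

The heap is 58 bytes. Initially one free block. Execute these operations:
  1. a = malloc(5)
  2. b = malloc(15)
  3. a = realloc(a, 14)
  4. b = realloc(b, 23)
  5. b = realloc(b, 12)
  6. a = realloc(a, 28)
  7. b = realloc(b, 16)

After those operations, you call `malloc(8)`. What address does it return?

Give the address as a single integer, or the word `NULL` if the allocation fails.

Op 1: a = malloc(5) -> a = 0; heap: [0-4 ALLOC][5-57 FREE]
Op 2: b = malloc(15) -> b = 5; heap: [0-4 ALLOC][5-19 ALLOC][20-57 FREE]
Op 3: a = realloc(a, 14) -> a = 20; heap: [0-4 FREE][5-19 ALLOC][20-33 ALLOC][34-57 FREE]
Op 4: b = realloc(b, 23) -> b = 34; heap: [0-19 FREE][20-33 ALLOC][34-56 ALLOC][57-57 FREE]
Op 5: b = realloc(b, 12) -> b = 34; heap: [0-19 FREE][20-33 ALLOC][34-45 ALLOC][46-57 FREE]
Op 6: a = realloc(a, 28) -> NULL (a unchanged); heap: [0-19 FREE][20-33 ALLOC][34-45 ALLOC][46-57 FREE]
Op 7: b = realloc(b, 16) -> b = 34; heap: [0-19 FREE][20-33 ALLOC][34-49 ALLOC][50-57 FREE]
malloc(8): first-fit scan over [0-19 FREE][20-33 ALLOC][34-49 ALLOC][50-57 FREE] -> 0

Answer: 0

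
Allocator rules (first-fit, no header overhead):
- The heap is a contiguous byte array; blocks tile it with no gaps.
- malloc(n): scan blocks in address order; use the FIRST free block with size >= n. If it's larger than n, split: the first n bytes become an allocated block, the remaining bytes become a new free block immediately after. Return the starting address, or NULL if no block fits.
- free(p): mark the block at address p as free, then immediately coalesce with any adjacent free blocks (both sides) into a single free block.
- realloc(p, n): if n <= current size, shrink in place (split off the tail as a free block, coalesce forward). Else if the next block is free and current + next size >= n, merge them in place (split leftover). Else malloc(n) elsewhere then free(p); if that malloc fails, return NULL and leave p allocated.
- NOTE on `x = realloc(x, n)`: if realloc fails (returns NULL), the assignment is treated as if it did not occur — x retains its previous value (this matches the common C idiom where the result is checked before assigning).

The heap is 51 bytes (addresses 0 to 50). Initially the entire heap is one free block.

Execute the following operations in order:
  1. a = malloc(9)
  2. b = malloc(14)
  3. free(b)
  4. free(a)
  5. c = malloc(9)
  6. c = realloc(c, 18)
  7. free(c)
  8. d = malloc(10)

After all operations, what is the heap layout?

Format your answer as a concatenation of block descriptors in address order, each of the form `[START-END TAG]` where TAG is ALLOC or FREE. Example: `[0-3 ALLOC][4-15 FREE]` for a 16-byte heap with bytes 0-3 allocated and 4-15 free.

Op 1: a = malloc(9) -> a = 0; heap: [0-8 ALLOC][9-50 FREE]
Op 2: b = malloc(14) -> b = 9; heap: [0-8 ALLOC][9-22 ALLOC][23-50 FREE]
Op 3: free(b) -> (freed b); heap: [0-8 ALLOC][9-50 FREE]
Op 4: free(a) -> (freed a); heap: [0-50 FREE]
Op 5: c = malloc(9) -> c = 0; heap: [0-8 ALLOC][9-50 FREE]
Op 6: c = realloc(c, 18) -> c = 0; heap: [0-17 ALLOC][18-50 FREE]
Op 7: free(c) -> (freed c); heap: [0-50 FREE]
Op 8: d = malloc(10) -> d = 0; heap: [0-9 ALLOC][10-50 FREE]

Answer: [0-9 ALLOC][10-50 FREE]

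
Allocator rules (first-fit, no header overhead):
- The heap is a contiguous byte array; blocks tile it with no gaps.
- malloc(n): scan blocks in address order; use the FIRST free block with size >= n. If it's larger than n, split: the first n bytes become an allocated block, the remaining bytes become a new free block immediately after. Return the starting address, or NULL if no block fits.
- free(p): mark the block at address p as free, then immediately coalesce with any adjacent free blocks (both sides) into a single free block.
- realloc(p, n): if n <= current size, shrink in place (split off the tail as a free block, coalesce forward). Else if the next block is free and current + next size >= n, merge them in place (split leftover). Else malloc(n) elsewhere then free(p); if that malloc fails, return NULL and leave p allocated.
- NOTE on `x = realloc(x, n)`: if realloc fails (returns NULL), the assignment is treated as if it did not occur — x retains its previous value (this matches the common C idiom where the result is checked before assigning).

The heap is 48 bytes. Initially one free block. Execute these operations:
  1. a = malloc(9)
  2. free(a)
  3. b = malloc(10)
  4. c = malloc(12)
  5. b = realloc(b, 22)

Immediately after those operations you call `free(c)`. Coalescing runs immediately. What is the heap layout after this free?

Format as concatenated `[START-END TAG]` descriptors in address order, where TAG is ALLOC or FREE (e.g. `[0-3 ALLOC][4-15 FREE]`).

Answer: [0-21 FREE][22-43 ALLOC][44-47 FREE]

Derivation:
Op 1: a = malloc(9) -> a = 0; heap: [0-8 ALLOC][9-47 FREE]
Op 2: free(a) -> (freed a); heap: [0-47 FREE]
Op 3: b = malloc(10) -> b = 0; heap: [0-9 ALLOC][10-47 FREE]
Op 4: c = malloc(12) -> c = 10; heap: [0-9 ALLOC][10-21 ALLOC][22-47 FREE]
Op 5: b = realloc(b, 22) -> b = 22; heap: [0-9 FREE][10-21 ALLOC][22-43 ALLOC][44-47 FREE]
free(c): c = 10 -> block [10-21 ALLOC]; mark free, coalesce with adjacent free neighbors -> [0-21 FREE][22-43 ALLOC][44-47 FREE]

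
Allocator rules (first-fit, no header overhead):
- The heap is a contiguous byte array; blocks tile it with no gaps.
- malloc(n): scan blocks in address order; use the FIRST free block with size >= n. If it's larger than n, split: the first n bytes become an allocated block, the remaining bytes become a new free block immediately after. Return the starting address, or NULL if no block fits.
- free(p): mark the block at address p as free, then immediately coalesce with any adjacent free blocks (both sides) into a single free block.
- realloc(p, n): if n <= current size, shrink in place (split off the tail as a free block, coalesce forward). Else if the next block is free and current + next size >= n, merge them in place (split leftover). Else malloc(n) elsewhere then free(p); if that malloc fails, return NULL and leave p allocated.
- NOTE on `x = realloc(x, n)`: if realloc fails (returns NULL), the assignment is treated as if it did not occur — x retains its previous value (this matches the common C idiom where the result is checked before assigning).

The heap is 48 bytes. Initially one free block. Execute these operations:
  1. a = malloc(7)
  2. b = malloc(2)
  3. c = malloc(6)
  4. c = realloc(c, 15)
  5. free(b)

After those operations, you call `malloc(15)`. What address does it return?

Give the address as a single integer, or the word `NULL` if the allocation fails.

Op 1: a = malloc(7) -> a = 0; heap: [0-6 ALLOC][7-47 FREE]
Op 2: b = malloc(2) -> b = 7; heap: [0-6 ALLOC][7-8 ALLOC][9-47 FREE]
Op 3: c = malloc(6) -> c = 9; heap: [0-6 ALLOC][7-8 ALLOC][9-14 ALLOC][15-47 FREE]
Op 4: c = realloc(c, 15) -> c = 9; heap: [0-6 ALLOC][7-8 ALLOC][9-23 ALLOC][24-47 FREE]
Op 5: free(b) -> (freed b); heap: [0-6 ALLOC][7-8 FREE][9-23 ALLOC][24-47 FREE]
malloc(15): first-fit scan over [0-6 ALLOC][7-8 FREE][9-23 ALLOC][24-47 FREE] -> 24

Answer: 24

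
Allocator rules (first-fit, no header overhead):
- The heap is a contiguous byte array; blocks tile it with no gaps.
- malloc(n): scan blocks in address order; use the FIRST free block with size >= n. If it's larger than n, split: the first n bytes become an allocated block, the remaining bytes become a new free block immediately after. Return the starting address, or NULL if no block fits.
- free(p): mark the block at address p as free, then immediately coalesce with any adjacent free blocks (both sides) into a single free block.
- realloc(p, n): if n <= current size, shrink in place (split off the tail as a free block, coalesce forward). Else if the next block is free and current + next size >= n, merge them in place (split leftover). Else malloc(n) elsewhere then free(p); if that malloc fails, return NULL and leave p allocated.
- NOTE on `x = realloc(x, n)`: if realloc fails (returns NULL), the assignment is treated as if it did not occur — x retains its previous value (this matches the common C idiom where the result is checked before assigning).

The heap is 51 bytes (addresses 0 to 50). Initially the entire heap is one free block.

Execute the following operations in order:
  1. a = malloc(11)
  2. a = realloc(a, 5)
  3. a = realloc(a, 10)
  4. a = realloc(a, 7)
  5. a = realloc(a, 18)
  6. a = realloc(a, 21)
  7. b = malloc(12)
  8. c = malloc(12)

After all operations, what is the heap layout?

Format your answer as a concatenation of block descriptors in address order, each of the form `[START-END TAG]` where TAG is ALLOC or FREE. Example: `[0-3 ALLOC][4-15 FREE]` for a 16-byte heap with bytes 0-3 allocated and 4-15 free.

Op 1: a = malloc(11) -> a = 0; heap: [0-10 ALLOC][11-50 FREE]
Op 2: a = realloc(a, 5) -> a = 0; heap: [0-4 ALLOC][5-50 FREE]
Op 3: a = realloc(a, 10) -> a = 0; heap: [0-9 ALLOC][10-50 FREE]
Op 4: a = realloc(a, 7) -> a = 0; heap: [0-6 ALLOC][7-50 FREE]
Op 5: a = realloc(a, 18) -> a = 0; heap: [0-17 ALLOC][18-50 FREE]
Op 6: a = realloc(a, 21) -> a = 0; heap: [0-20 ALLOC][21-50 FREE]
Op 7: b = malloc(12) -> b = 21; heap: [0-20 ALLOC][21-32 ALLOC][33-50 FREE]
Op 8: c = malloc(12) -> c = 33; heap: [0-20 ALLOC][21-32 ALLOC][33-44 ALLOC][45-50 FREE]

Answer: [0-20 ALLOC][21-32 ALLOC][33-44 ALLOC][45-50 FREE]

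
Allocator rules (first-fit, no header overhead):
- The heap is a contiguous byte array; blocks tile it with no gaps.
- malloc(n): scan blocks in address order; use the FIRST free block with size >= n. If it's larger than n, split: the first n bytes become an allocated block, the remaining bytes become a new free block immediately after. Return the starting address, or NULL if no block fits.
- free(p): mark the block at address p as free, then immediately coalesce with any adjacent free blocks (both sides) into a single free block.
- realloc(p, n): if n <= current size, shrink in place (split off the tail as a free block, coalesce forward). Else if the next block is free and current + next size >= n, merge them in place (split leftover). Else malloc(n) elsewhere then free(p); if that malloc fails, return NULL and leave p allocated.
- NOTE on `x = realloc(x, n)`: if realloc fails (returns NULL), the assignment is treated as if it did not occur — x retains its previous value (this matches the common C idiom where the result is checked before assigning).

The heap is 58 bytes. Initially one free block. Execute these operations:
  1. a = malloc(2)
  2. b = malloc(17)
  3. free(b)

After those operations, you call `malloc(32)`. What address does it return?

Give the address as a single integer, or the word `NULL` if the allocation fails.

Answer: 2

Derivation:
Op 1: a = malloc(2) -> a = 0; heap: [0-1 ALLOC][2-57 FREE]
Op 2: b = malloc(17) -> b = 2; heap: [0-1 ALLOC][2-18 ALLOC][19-57 FREE]
Op 3: free(b) -> (freed b); heap: [0-1 ALLOC][2-57 FREE]
malloc(32): first-fit scan over [0-1 ALLOC][2-57 FREE] -> 2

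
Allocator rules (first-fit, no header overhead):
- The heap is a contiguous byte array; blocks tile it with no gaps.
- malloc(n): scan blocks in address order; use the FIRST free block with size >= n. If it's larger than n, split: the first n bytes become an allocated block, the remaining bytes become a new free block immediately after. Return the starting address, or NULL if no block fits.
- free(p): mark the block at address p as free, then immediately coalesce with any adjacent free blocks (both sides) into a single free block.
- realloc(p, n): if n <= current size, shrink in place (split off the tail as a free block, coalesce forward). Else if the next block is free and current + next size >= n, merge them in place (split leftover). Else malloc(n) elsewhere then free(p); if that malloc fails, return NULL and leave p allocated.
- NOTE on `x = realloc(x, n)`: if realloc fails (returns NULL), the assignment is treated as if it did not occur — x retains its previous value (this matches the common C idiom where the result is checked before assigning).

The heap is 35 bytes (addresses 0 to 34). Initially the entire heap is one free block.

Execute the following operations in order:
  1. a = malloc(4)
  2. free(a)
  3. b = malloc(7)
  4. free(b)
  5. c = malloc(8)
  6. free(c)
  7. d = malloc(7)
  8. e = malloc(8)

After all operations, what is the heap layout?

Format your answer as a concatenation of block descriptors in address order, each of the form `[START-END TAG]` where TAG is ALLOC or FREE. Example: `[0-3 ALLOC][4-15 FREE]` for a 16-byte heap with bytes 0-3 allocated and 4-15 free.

Answer: [0-6 ALLOC][7-14 ALLOC][15-34 FREE]

Derivation:
Op 1: a = malloc(4) -> a = 0; heap: [0-3 ALLOC][4-34 FREE]
Op 2: free(a) -> (freed a); heap: [0-34 FREE]
Op 3: b = malloc(7) -> b = 0; heap: [0-6 ALLOC][7-34 FREE]
Op 4: free(b) -> (freed b); heap: [0-34 FREE]
Op 5: c = malloc(8) -> c = 0; heap: [0-7 ALLOC][8-34 FREE]
Op 6: free(c) -> (freed c); heap: [0-34 FREE]
Op 7: d = malloc(7) -> d = 0; heap: [0-6 ALLOC][7-34 FREE]
Op 8: e = malloc(8) -> e = 7; heap: [0-6 ALLOC][7-14 ALLOC][15-34 FREE]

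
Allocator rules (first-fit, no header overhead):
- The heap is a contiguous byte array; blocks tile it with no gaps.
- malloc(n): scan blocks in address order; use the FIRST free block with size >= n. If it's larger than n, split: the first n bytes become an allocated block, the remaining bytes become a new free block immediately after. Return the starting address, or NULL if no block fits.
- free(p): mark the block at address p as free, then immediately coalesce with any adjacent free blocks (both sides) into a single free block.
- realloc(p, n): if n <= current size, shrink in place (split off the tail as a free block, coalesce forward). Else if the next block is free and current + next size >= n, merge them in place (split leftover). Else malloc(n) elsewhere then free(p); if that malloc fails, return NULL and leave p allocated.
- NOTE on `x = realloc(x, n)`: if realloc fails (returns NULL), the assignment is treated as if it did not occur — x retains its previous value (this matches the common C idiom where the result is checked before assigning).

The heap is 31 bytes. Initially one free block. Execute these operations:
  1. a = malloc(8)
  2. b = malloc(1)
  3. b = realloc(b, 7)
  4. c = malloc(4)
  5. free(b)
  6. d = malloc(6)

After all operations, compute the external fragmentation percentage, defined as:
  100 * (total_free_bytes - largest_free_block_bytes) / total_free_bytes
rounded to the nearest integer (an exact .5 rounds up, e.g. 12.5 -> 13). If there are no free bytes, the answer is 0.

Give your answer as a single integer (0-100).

Op 1: a = malloc(8) -> a = 0; heap: [0-7 ALLOC][8-30 FREE]
Op 2: b = malloc(1) -> b = 8; heap: [0-7 ALLOC][8-8 ALLOC][9-30 FREE]
Op 3: b = realloc(b, 7) -> b = 8; heap: [0-7 ALLOC][8-14 ALLOC][15-30 FREE]
Op 4: c = malloc(4) -> c = 15; heap: [0-7 ALLOC][8-14 ALLOC][15-18 ALLOC][19-30 FREE]
Op 5: free(b) -> (freed b); heap: [0-7 ALLOC][8-14 FREE][15-18 ALLOC][19-30 FREE]
Op 6: d = malloc(6) -> d = 8; heap: [0-7 ALLOC][8-13 ALLOC][14-14 FREE][15-18 ALLOC][19-30 FREE]
Free blocks: [1 12] total_free=13 largest=12 -> 100*(13-12)/13 = 100/13 ≈ 7.692 -> rounds to 8

Answer: 8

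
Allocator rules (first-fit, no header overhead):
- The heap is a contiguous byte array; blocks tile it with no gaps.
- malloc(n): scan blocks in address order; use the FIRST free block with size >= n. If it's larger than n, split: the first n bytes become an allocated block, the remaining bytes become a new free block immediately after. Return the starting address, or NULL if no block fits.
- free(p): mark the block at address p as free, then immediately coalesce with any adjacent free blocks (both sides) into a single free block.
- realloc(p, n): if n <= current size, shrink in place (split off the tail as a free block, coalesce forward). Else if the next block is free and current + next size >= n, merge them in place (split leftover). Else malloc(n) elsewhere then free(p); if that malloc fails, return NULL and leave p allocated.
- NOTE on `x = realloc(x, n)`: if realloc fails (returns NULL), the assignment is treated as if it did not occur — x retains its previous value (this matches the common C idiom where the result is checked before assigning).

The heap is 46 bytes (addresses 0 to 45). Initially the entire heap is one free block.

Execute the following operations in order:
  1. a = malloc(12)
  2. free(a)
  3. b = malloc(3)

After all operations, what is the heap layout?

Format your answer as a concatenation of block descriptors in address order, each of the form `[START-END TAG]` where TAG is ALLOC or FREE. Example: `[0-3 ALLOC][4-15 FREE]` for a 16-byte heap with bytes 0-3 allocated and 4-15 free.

Answer: [0-2 ALLOC][3-45 FREE]

Derivation:
Op 1: a = malloc(12) -> a = 0; heap: [0-11 ALLOC][12-45 FREE]
Op 2: free(a) -> (freed a); heap: [0-45 FREE]
Op 3: b = malloc(3) -> b = 0; heap: [0-2 ALLOC][3-45 FREE]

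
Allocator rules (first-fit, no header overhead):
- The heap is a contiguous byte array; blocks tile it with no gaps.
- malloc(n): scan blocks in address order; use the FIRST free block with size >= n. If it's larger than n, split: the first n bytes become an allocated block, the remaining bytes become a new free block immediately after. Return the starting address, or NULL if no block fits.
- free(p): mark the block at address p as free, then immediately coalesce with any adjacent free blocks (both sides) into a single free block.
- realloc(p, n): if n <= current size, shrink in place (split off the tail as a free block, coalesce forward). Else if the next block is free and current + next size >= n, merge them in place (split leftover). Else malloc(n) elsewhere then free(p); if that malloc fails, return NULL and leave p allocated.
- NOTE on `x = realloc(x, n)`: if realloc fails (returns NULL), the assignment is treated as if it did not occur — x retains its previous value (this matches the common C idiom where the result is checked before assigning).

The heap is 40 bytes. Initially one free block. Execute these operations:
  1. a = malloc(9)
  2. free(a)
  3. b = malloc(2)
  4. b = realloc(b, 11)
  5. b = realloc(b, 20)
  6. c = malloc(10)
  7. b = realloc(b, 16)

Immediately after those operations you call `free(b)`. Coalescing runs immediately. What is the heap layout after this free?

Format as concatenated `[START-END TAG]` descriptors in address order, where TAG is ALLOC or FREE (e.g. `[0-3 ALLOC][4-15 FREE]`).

Answer: [0-19 FREE][20-29 ALLOC][30-39 FREE]

Derivation:
Op 1: a = malloc(9) -> a = 0; heap: [0-8 ALLOC][9-39 FREE]
Op 2: free(a) -> (freed a); heap: [0-39 FREE]
Op 3: b = malloc(2) -> b = 0; heap: [0-1 ALLOC][2-39 FREE]
Op 4: b = realloc(b, 11) -> b = 0; heap: [0-10 ALLOC][11-39 FREE]
Op 5: b = realloc(b, 20) -> b = 0; heap: [0-19 ALLOC][20-39 FREE]
Op 6: c = malloc(10) -> c = 20; heap: [0-19 ALLOC][20-29 ALLOC][30-39 FREE]
Op 7: b = realloc(b, 16) -> b = 0; heap: [0-15 ALLOC][16-19 FREE][20-29 ALLOC][30-39 FREE]
free(b): b = 0 -> block [0-15 ALLOC]; mark free, coalesce with adjacent free neighbors -> [0-19 FREE][20-29 ALLOC][30-39 FREE]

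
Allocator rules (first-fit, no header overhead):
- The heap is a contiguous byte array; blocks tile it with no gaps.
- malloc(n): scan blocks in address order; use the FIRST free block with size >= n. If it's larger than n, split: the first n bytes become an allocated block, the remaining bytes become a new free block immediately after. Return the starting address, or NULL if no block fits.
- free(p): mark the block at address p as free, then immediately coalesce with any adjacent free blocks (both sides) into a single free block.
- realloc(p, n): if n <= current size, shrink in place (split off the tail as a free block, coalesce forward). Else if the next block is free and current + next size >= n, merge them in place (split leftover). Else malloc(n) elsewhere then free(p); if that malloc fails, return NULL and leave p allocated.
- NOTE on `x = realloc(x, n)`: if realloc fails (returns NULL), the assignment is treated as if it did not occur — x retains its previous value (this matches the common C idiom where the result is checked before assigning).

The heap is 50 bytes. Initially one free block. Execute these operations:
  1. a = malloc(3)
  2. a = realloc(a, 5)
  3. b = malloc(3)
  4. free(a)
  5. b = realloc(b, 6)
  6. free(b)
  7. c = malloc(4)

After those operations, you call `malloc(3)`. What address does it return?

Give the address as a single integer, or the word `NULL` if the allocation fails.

Op 1: a = malloc(3) -> a = 0; heap: [0-2 ALLOC][3-49 FREE]
Op 2: a = realloc(a, 5) -> a = 0; heap: [0-4 ALLOC][5-49 FREE]
Op 3: b = malloc(3) -> b = 5; heap: [0-4 ALLOC][5-7 ALLOC][8-49 FREE]
Op 4: free(a) -> (freed a); heap: [0-4 FREE][5-7 ALLOC][8-49 FREE]
Op 5: b = realloc(b, 6) -> b = 5; heap: [0-4 FREE][5-10 ALLOC][11-49 FREE]
Op 6: free(b) -> (freed b); heap: [0-49 FREE]
Op 7: c = malloc(4) -> c = 0; heap: [0-3 ALLOC][4-49 FREE]
malloc(3): first-fit scan over [0-3 ALLOC][4-49 FREE] -> 4

Answer: 4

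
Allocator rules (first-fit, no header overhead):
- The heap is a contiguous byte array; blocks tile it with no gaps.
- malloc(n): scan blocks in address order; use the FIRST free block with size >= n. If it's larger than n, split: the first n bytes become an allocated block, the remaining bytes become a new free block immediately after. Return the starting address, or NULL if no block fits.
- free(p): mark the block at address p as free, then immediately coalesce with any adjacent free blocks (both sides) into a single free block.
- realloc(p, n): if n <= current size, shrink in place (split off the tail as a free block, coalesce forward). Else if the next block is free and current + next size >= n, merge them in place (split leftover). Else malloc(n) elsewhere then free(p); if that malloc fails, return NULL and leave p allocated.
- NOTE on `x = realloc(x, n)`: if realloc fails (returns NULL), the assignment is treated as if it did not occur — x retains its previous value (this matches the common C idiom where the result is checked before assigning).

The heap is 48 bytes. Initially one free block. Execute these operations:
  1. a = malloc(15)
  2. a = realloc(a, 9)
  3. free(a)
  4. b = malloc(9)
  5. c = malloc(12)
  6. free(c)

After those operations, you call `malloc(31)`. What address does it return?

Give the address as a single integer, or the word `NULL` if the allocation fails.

Answer: 9

Derivation:
Op 1: a = malloc(15) -> a = 0; heap: [0-14 ALLOC][15-47 FREE]
Op 2: a = realloc(a, 9) -> a = 0; heap: [0-8 ALLOC][9-47 FREE]
Op 3: free(a) -> (freed a); heap: [0-47 FREE]
Op 4: b = malloc(9) -> b = 0; heap: [0-8 ALLOC][9-47 FREE]
Op 5: c = malloc(12) -> c = 9; heap: [0-8 ALLOC][9-20 ALLOC][21-47 FREE]
Op 6: free(c) -> (freed c); heap: [0-8 ALLOC][9-47 FREE]
malloc(31): first-fit scan over [0-8 ALLOC][9-47 FREE] -> 9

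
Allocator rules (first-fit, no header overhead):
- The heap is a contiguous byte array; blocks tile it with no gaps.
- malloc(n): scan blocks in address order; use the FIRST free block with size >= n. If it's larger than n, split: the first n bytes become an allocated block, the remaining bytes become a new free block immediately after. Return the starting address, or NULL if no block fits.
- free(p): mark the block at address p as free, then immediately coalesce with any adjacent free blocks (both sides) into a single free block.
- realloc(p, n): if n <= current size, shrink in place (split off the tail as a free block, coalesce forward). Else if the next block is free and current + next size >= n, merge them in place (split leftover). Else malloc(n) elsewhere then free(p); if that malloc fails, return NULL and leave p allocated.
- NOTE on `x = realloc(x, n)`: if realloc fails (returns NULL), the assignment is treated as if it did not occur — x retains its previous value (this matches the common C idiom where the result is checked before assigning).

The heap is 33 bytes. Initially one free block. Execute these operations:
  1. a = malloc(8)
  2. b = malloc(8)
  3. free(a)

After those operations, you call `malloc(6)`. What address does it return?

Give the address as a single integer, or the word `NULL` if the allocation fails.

Op 1: a = malloc(8) -> a = 0; heap: [0-7 ALLOC][8-32 FREE]
Op 2: b = malloc(8) -> b = 8; heap: [0-7 ALLOC][8-15 ALLOC][16-32 FREE]
Op 3: free(a) -> (freed a); heap: [0-7 FREE][8-15 ALLOC][16-32 FREE]
malloc(6): first-fit scan over [0-7 FREE][8-15 ALLOC][16-32 FREE] -> 0

Answer: 0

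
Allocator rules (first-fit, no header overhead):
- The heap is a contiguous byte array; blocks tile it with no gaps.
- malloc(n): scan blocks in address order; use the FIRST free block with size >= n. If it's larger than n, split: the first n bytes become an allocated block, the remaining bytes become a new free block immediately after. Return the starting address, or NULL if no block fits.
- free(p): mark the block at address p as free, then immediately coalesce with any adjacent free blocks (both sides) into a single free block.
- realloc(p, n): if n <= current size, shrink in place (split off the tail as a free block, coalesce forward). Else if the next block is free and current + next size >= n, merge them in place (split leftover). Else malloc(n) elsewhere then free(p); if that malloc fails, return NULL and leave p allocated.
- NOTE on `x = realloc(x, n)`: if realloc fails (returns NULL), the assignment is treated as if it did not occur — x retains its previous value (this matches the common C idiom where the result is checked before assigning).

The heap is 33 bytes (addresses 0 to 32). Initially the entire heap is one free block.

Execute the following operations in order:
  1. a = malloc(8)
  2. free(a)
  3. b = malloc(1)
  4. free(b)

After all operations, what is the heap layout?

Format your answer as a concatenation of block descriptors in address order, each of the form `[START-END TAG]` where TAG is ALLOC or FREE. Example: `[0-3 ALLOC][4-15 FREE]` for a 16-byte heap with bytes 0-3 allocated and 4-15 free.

Answer: [0-32 FREE]

Derivation:
Op 1: a = malloc(8) -> a = 0; heap: [0-7 ALLOC][8-32 FREE]
Op 2: free(a) -> (freed a); heap: [0-32 FREE]
Op 3: b = malloc(1) -> b = 0; heap: [0-0 ALLOC][1-32 FREE]
Op 4: free(b) -> (freed b); heap: [0-32 FREE]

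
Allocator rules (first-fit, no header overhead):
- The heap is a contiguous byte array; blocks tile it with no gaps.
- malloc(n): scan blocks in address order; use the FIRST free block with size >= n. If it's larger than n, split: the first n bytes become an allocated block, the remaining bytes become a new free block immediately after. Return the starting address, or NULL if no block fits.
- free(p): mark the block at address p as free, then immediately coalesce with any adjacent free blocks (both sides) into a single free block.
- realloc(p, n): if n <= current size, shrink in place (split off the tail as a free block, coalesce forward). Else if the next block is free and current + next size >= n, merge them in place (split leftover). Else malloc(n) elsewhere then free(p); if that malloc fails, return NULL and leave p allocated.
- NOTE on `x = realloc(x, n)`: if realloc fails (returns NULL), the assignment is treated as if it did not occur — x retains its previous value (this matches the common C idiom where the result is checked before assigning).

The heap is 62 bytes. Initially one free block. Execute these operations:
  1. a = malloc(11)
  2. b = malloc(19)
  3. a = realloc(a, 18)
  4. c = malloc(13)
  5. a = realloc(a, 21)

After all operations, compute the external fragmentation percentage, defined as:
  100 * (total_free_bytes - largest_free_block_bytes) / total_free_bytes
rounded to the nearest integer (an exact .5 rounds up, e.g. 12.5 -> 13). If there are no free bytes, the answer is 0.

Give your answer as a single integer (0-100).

Answer: 8

Derivation:
Op 1: a = malloc(11) -> a = 0; heap: [0-10 ALLOC][11-61 FREE]
Op 2: b = malloc(19) -> b = 11; heap: [0-10 ALLOC][11-29 ALLOC][30-61 FREE]
Op 3: a = realloc(a, 18) -> a = 30; heap: [0-10 FREE][11-29 ALLOC][30-47 ALLOC][48-61 FREE]
Op 4: c = malloc(13) -> c = 48; heap: [0-10 FREE][11-29 ALLOC][30-47 ALLOC][48-60 ALLOC][61-61 FREE]
Op 5: a = realloc(a, 21) -> NULL (a unchanged); heap: [0-10 FREE][11-29 ALLOC][30-47 ALLOC][48-60 ALLOC][61-61 FREE]
Free blocks: [11 1] total_free=12 largest=11 -> 100*(12-11)/12 = 100/12 ≈ 8.333 -> rounds to 8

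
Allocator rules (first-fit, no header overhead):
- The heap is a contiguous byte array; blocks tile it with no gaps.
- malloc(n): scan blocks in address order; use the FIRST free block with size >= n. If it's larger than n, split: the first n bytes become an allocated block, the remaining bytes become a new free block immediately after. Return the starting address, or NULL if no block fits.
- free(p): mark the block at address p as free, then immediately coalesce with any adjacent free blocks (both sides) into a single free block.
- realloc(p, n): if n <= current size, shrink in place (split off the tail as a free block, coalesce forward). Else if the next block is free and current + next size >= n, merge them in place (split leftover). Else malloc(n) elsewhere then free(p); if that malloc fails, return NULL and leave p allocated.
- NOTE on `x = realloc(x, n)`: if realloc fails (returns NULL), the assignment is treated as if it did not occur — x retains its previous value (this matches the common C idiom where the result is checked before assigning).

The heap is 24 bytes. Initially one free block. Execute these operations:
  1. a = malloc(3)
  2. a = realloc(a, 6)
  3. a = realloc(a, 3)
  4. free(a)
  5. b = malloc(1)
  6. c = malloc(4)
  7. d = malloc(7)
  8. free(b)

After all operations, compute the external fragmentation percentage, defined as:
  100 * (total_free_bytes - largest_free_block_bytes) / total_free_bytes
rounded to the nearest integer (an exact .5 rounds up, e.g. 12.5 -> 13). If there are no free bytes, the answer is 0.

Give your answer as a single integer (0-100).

Op 1: a = malloc(3) -> a = 0; heap: [0-2 ALLOC][3-23 FREE]
Op 2: a = realloc(a, 6) -> a = 0; heap: [0-5 ALLOC][6-23 FREE]
Op 3: a = realloc(a, 3) -> a = 0; heap: [0-2 ALLOC][3-23 FREE]
Op 4: free(a) -> (freed a); heap: [0-23 FREE]
Op 5: b = malloc(1) -> b = 0; heap: [0-0 ALLOC][1-23 FREE]
Op 6: c = malloc(4) -> c = 1; heap: [0-0 ALLOC][1-4 ALLOC][5-23 FREE]
Op 7: d = malloc(7) -> d = 5; heap: [0-0 ALLOC][1-4 ALLOC][5-11 ALLOC][12-23 FREE]
Op 8: free(b) -> (freed b); heap: [0-0 FREE][1-4 ALLOC][5-11 ALLOC][12-23 FREE]
Free blocks: [1 12] total_free=13 largest=12 -> 100*(13-12)/13 = 100/13 ≈ 7.692 -> rounds to 8

Answer: 8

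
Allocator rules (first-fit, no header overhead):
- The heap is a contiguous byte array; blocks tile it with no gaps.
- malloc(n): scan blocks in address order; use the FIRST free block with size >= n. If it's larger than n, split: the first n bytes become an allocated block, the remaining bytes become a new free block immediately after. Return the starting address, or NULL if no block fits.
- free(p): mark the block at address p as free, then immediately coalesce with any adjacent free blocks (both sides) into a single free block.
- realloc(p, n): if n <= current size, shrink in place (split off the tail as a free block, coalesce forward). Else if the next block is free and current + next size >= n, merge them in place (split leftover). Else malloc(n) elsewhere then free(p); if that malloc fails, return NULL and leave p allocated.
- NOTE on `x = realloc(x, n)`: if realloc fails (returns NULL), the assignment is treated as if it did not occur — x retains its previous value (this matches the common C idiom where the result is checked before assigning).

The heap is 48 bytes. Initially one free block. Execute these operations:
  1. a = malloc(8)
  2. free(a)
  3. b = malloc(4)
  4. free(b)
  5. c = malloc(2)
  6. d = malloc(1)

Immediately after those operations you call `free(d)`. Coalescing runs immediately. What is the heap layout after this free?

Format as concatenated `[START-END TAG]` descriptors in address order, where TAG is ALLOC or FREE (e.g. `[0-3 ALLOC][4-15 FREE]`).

Op 1: a = malloc(8) -> a = 0; heap: [0-7 ALLOC][8-47 FREE]
Op 2: free(a) -> (freed a); heap: [0-47 FREE]
Op 3: b = malloc(4) -> b = 0; heap: [0-3 ALLOC][4-47 FREE]
Op 4: free(b) -> (freed b); heap: [0-47 FREE]
Op 5: c = malloc(2) -> c = 0; heap: [0-1 ALLOC][2-47 FREE]
Op 6: d = malloc(1) -> d = 2; heap: [0-1 ALLOC][2-2 ALLOC][3-47 FREE]
free(d): d = 2 -> block [2-2 ALLOC]; mark free, coalesce with adjacent free neighbors -> [0-1 ALLOC][2-47 FREE]

Answer: [0-1 ALLOC][2-47 FREE]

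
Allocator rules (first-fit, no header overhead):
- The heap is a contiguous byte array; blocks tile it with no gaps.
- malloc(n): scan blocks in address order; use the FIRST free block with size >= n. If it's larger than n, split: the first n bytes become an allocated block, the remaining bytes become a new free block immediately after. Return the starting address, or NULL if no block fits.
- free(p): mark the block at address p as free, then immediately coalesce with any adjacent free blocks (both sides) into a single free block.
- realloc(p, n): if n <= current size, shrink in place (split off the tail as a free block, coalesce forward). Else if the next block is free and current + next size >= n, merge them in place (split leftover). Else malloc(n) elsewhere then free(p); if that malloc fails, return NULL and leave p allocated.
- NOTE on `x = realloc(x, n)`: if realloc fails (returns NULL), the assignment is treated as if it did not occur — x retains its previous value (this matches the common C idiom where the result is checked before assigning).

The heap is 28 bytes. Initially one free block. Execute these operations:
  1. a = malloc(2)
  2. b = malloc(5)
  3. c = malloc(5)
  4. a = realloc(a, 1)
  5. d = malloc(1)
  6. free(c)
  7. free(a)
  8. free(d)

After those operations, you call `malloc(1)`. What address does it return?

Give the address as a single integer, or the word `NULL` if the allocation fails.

Op 1: a = malloc(2) -> a = 0; heap: [0-1 ALLOC][2-27 FREE]
Op 2: b = malloc(5) -> b = 2; heap: [0-1 ALLOC][2-6 ALLOC][7-27 FREE]
Op 3: c = malloc(5) -> c = 7; heap: [0-1 ALLOC][2-6 ALLOC][7-11 ALLOC][12-27 FREE]
Op 4: a = realloc(a, 1) -> a = 0; heap: [0-0 ALLOC][1-1 FREE][2-6 ALLOC][7-11 ALLOC][12-27 FREE]
Op 5: d = malloc(1) -> d = 1; heap: [0-0 ALLOC][1-1 ALLOC][2-6 ALLOC][7-11 ALLOC][12-27 FREE]
Op 6: free(c) -> (freed c); heap: [0-0 ALLOC][1-1 ALLOC][2-6 ALLOC][7-27 FREE]
Op 7: free(a) -> (freed a); heap: [0-0 FREE][1-1 ALLOC][2-6 ALLOC][7-27 FREE]
Op 8: free(d) -> (freed d); heap: [0-1 FREE][2-6 ALLOC][7-27 FREE]
malloc(1): first-fit scan over [0-1 FREE][2-6 ALLOC][7-27 FREE] -> 0

Answer: 0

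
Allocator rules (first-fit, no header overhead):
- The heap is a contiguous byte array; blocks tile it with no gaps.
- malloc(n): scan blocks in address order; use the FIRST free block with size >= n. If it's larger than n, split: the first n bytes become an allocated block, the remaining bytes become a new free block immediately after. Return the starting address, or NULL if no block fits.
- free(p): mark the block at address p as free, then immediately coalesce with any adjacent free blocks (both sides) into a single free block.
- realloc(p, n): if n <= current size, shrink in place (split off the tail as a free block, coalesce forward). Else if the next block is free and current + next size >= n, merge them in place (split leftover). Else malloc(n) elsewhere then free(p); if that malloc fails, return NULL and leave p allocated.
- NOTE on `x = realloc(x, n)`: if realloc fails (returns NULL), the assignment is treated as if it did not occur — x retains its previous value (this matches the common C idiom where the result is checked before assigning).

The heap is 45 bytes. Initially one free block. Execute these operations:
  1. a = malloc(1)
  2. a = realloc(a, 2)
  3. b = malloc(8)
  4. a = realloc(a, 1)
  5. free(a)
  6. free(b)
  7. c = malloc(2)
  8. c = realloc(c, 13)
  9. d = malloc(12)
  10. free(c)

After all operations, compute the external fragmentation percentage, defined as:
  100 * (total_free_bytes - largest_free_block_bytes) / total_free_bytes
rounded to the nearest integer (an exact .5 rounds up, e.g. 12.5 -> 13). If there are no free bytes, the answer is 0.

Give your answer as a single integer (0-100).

Op 1: a = malloc(1) -> a = 0; heap: [0-0 ALLOC][1-44 FREE]
Op 2: a = realloc(a, 2) -> a = 0; heap: [0-1 ALLOC][2-44 FREE]
Op 3: b = malloc(8) -> b = 2; heap: [0-1 ALLOC][2-9 ALLOC][10-44 FREE]
Op 4: a = realloc(a, 1) -> a = 0; heap: [0-0 ALLOC][1-1 FREE][2-9 ALLOC][10-44 FREE]
Op 5: free(a) -> (freed a); heap: [0-1 FREE][2-9 ALLOC][10-44 FREE]
Op 6: free(b) -> (freed b); heap: [0-44 FREE]
Op 7: c = malloc(2) -> c = 0; heap: [0-1 ALLOC][2-44 FREE]
Op 8: c = realloc(c, 13) -> c = 0; heap: [0-12 ALLOC][13-44 FREE]
Op 9: d = malloc(12) -> d = 13; heap: [0-12 ALLOC][13-24 ALLOC][25-44 FREE]
Op 10: free(c) -> (freed c); heap: [0-12 FREE][13-24 ALLOC][25-44 FREE]
Free blocks: [13 20] total_free=33 largest=20 -> 100*(33-20)/33 = 1300/33 ≈ 39.394 -> rounds to 39

Answer: 39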